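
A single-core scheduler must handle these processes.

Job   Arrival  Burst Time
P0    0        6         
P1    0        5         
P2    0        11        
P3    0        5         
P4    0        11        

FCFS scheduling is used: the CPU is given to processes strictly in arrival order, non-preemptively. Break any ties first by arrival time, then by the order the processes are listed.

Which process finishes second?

P1

Gantt: | P0 0-6 | P1 6-11 | P2 11-22 | P3 22-27 | P4 27-38 |
Completion: P0=6  P1=11  P2=22  P3=27  P4=38
Finish order: P0 → P1 → P2 → P3 → P4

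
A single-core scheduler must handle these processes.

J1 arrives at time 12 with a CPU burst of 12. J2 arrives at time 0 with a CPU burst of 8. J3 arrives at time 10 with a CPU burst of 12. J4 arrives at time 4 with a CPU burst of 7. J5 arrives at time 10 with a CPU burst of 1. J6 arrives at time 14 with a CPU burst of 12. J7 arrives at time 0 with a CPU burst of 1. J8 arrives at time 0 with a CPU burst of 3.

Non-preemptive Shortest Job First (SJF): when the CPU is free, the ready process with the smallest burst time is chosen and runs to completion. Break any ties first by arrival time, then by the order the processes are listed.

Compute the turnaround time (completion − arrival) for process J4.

Schedule: | J7 0-1 | J8 1-4 | J4 4-11 | J5 11-12 | J2 12-20 | J3 20-32 | J1 32-44 | J6 44-56 |
Completion: J1=44  J2=20  J3=32  J4=11  J5=12  J6=56  J7=1  J8=4
Turnaround (C−A): J1=32  J2=20  J3=22  J4=7  J5=2  J6=42  J7=1  J8=4
Turnaround(J4) = completion − arrival = 11 − 4 = 7

7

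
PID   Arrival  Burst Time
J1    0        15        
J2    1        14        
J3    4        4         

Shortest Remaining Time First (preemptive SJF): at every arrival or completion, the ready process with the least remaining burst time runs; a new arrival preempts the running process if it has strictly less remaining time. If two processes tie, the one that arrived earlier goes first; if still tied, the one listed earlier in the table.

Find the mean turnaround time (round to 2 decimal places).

Schedule: | J1 0-4 | J3 4-8 | J1 8-19 | J2 19-33 |
Completion: J1=19  J2=33  J3=8
Turnaround times: J1=19, J2=32, J3=4
Average turnaround = (19+32+4) / 3 = 55/3 = 18.33

18.33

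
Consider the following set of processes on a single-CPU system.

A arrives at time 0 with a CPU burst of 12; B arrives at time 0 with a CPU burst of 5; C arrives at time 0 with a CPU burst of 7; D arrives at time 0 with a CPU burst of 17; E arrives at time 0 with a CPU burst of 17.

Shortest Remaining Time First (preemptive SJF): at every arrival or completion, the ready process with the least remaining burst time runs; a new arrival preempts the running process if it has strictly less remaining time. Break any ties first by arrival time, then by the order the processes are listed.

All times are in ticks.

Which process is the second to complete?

Gantt: | B 0-5 | C 5-12 | A 12-24 | D 24-41 | E 41-58 |
Completion: A=24  B=5  C=12  D=41  E=58
Finish order: B → C → A → D → E

C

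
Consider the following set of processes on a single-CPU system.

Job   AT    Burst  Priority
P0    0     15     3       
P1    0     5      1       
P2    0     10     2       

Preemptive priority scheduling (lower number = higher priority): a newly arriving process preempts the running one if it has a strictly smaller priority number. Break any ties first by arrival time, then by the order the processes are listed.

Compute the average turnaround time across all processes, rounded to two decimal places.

16.67

Timeline: | P1 0-5 | P2 5-15 | P0 15-30 |
Completion: P0=30  P1=5  P2=15
Turnaround (C−A): P0=30  P1=5  P2=15
Turnaround times: P0=30, P1=5, P2=15
Average turnaround = (30+5+15) / 3 = 50/3 = 16.67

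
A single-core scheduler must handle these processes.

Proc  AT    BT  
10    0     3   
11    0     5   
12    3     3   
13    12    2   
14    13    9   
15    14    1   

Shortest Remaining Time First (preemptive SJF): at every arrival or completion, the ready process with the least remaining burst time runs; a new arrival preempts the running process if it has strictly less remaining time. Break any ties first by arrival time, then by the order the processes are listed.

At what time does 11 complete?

Schedule: | 10 0-3 | 12 3-6 | 11 6-11 | idle 11-12 | 13 12-14 | 15 14-15 | 14 15-24 |
Completion: 10=3  11=11  12=6  13=14  14=24  15=15
Turnaround (C−A): 10=3  11=11  12=3  13=2  14=11  15=1

11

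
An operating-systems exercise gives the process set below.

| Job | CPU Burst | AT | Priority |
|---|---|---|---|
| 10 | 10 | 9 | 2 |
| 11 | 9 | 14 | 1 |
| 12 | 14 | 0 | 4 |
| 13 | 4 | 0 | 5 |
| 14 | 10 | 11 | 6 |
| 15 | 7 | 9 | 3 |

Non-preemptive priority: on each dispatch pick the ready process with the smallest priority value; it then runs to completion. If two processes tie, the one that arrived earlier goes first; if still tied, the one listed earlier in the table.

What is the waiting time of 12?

Gantt: | 12 0-14 | 11 14-23 | 10 23-33 | 15 33-40 | 13 40-44 | 14 44-54 |
Completion: 10=33  11=23  12=14  13=44  14=54  15=40
Turnaround (C−A): 10=24  11=9  12=14  13=44  14=43  15=31
Waiting(12) = turnaround − burst = 14 − 14 = 0

0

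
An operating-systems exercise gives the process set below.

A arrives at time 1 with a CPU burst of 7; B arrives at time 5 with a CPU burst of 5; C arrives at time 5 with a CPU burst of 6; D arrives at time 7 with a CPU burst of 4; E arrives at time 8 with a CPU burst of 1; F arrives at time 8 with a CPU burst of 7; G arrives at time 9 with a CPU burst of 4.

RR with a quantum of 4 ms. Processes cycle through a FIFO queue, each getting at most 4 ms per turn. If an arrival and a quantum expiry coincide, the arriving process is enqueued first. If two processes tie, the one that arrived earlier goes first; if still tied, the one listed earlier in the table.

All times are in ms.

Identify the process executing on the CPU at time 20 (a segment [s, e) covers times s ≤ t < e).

Schedule: | idle 0-1 | A 1-5 | B 5-9 | C 9-13 | A 13-16 | D 16-20 | E 20-21 | F 21-25 | G 25-29 | B 29-30 | C 30-32 | F 32-35 |
Completion: A=16  B=30  C=32  D=20  E=21  F=35  G=29
Turnaround (C−A): A=15  B=25  C=27  D=13  E=13  F=27  G=20

E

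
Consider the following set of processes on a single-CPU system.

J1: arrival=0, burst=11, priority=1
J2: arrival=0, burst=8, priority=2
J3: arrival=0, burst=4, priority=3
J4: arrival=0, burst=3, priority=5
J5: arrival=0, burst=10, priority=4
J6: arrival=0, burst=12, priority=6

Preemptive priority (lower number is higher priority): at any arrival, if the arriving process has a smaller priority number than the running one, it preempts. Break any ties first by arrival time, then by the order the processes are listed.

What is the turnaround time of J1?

11

Timeline: | J1 0-11 | J2 11-19 | J3 19-23 | J5 23-33 | J4 33-36 | J6 36-48 |
Completion: J1=11  J2=19  J3=23  J4=36  J5=33  J6=48
Turnaround (C−A): J1=11  J2=19  J3=23  J4=36  J5=33  J6=48
Turnaround(J1) = completion − arrival = 11 − 0 = 11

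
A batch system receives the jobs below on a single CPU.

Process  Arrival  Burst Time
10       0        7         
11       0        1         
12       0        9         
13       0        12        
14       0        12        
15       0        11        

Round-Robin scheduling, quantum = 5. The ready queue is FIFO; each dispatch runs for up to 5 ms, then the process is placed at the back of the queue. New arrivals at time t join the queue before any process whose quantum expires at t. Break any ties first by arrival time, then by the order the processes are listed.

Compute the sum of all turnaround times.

Timeline: | 10 0-5 | 11 5-6 | 12 6-11 | 13 11-16 | 14 16-21 | 15 21-26 | 10 26-28 | 12 28-32 | 13 32-37 | 14 37-42 | 15 42-47 | 13 47-49 | 14 49-51 | 15 51-52 |
Completion: 10=28  11=6  12=32  13=49  14=51  15=52
Turnaround (C−A): 10=28  11=6  12=32  13=49  14=51  15=52
Turnaround = completion − arrival: 10=28, 11=6, 12=32, 13=49, 14=51, 15=52
Total turnaround = 28 + 6 + 32 + 49 + 51 + 52 = 218

218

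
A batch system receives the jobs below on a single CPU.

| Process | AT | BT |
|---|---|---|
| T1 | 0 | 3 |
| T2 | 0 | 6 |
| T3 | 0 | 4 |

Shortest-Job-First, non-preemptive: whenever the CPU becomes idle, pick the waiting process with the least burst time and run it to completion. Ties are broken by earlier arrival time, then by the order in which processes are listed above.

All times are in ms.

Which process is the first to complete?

Timeline: | T1 0-3 | T3 3-7 | T2 7-13 |
Completion: T1=3  T2=13  T3=7
Turnaround (C−A): T1=3  T2=13  T3=7
Finish order: T1 → T3 → T2

T1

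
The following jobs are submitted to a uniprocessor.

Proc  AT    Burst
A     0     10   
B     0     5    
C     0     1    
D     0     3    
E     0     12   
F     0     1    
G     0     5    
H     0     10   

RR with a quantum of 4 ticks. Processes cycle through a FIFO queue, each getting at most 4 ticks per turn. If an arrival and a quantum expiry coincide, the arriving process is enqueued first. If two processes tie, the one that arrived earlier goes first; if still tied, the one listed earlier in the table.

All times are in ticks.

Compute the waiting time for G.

Gantt: | A 0-4 | B 4-8 | C 8-9 | D 9-12 | E 12-16 | F 16-17 | G 17-21 | H 21-25 | A 25-29 | B 29-30 | E 30-34 | G 34-35 | H 35-39 | A 39-41 | E 41-45 | H 45-47 |
Completion: A=41  B=30  C=9  D=12  E=45  F=17  G=35  H=47
Turnaround (C−A): A=41  B=30  C=9  D=12  E=45  F=17  G=35  H=47
Waiting(G) = turnaround − burst = 35 − 5 = 30

30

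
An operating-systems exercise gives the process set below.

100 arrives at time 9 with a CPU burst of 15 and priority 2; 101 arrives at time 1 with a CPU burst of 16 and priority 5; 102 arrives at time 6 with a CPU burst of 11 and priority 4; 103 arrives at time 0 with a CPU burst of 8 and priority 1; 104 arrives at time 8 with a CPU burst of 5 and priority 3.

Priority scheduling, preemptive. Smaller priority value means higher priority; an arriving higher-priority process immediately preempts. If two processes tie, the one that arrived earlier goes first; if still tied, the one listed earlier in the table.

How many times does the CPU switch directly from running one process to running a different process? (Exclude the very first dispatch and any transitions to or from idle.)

Schedule: | 103 0-8 | 104 8-9 | 100 9-24 | 104 24-28 | 102 28-39 | 101 39-55 |
Completion: 100=24  101=55  102=39  103=8  104=28
Turnaround (C−A): 100=15  101=54  102=33  103=8  104=20

5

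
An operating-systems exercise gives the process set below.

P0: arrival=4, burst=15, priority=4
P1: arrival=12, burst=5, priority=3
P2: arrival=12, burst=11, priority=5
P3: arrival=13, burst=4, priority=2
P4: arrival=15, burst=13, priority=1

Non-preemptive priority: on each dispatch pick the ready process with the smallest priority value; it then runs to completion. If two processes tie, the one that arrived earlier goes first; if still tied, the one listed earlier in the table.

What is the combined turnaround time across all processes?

124

Gantt: | idle 0-4 | P0 4-19 | P4 19-32 | P3 32-36 | P1 36-41 | P2 41-52 |
Completion: P0=19  P1=41  P2=52  P3=36  P4=32
Turnaround (C−A): P0=15  P1=29  P2=40  P3=23  P4=17
Turnaround = completion − arrival: P0=15, P1=29, P2=40, P3=23, P4=17
Total turnaround = 15 + 29 + 40 + 23 + 17 = 124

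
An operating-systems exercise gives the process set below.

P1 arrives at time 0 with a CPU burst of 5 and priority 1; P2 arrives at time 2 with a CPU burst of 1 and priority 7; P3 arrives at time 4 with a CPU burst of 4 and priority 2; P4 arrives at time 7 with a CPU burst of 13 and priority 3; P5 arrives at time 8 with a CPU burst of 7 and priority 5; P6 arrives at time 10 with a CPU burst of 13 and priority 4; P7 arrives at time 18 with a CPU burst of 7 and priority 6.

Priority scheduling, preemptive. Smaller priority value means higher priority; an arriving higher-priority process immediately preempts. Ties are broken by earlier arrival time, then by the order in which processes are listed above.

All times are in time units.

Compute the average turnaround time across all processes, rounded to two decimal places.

Gantt: | P1 0-5 | P3 5-9 | P4 9-22 | P6 22-35 | P5 35-42 | P7 42-49 | P2 49-50 |
Completion: P1=5  P2=50  P3=9  P4=22  P5=42  P6=35  P7=49
Turnaround (C−A): P1=5  P2=48  P3=5  P4=15  P5=34  P6=25  P7=31
Turnaround times: P1=5, P2=48, P3=5, P4=15, P5=34, P6=25, P7=31
Average turnaround = (5+48+5+15+34+25+31) / 7 = 163/7 = 23.29

23.29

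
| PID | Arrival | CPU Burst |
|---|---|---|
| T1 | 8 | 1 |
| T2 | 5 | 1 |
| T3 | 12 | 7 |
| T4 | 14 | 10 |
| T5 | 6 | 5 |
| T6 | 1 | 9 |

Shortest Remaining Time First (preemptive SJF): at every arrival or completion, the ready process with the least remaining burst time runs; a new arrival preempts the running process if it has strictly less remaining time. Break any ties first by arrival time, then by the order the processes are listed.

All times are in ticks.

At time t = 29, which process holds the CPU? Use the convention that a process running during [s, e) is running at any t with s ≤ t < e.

Gantt: | idle 0-1 | T6 1-5 | T2 5-6 | T6 6-8 | T1 8-9 | T6 9-12 | T5 12-17 | T3 17-24 | T4 24-34 |
Completion: T1=9  T2=6  T3=24  T4=34  T5=17  T6=12
Turnaround (C−A): T1=1  T2=1  T3=12  T4=20  T5=11  T6=11

T4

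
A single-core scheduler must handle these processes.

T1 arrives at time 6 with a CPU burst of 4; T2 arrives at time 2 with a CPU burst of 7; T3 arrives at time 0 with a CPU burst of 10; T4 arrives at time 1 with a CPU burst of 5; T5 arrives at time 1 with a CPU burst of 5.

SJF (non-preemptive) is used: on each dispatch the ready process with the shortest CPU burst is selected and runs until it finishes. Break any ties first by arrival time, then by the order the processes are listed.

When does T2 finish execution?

31

Schedule: | T3 0-10 | T1 10-14 | T4 14-19 | T5 19-24 | T2 24-31 |
Completion: T1=14  T2=31  T3=10  T4=19  T5=24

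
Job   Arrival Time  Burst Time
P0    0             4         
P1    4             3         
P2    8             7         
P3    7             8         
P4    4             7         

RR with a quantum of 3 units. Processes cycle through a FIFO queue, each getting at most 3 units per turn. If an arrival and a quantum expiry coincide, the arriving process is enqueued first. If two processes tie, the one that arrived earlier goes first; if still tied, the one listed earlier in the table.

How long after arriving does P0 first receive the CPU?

Gantt: | P0 0-4 | P1 4-7 | P4 7-10 | P3 10-13 | P2 13-16 | P4 16-19 | P3 19-22 | P2 22-25 | P4 25-26 | P3 26-28 | P2 28-29 |
Completion: P0=4  P1=7  P2=29  P3=28  P4=26
Turnaround (C−A): P0=4  P1=3  P2=21  P3=21  P4=22
Response(P0) = first start − arrival = 0 − 0 = 0

0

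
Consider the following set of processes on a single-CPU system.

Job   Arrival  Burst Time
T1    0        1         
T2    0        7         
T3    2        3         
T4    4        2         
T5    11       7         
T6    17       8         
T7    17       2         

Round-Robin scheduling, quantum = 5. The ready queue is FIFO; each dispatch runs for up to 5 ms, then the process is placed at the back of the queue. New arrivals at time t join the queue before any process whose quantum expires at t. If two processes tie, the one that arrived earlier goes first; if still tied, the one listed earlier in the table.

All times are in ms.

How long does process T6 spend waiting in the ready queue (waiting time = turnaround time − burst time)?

5

Timeline: | T1 0-1 | T2 1-6 | T3 6-9 | T4 9-11 | T2 11-13 | T5 13-18 | T6 18-23 | T7 23-25 | T5 25-27 | T6 27-30 |
Completion: T1=1  T2=13  T3=9  T4=11  T5=27  T6=30  T7=25
Turnaround (C−A): T1=1  T2=13  T3=7  T4=7  T5=16  T6=13  T7=8
Waiting(T6) = turnaround − burst = 13 − 8 = 5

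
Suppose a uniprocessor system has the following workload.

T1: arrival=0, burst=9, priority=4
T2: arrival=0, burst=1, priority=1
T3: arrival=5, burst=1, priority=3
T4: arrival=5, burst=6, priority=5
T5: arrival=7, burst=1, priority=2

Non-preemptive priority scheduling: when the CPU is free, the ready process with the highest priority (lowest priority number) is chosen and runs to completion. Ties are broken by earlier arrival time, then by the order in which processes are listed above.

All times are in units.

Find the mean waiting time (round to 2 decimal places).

3.40

Gantt: | T2 0-1 | T1 1-10 | T5 10-11 | T3 11-12 | T4 12-18 |
Completion: T1=10  T2=1  T3=12  T4=18  T5=11
Turnaround (C−A): T1=10  T2=1  T3=7  T4=13  T5=4
Waiting times: T1=1, T2=0, T3=6, T4=7, T5=3
Average waiting = (1+0+6+7+3) / 5 = 17/5 = 3.40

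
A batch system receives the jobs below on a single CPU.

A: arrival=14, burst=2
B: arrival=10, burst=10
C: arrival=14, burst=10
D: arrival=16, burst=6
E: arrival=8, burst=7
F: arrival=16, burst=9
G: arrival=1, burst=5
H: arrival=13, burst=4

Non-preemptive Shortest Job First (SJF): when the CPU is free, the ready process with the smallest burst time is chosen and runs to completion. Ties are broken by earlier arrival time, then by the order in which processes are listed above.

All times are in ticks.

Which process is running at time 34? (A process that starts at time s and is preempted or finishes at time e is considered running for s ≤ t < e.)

F

Schedule: | idle 0-1 | G 1-6 | idle 6-8 | E 8-15 | A 15-17 | H 17-21 | D 21-27 | F 27-36 | B 36-46 | C 46-56 |
Completion: A=17  B=46  C=56  D=27  E=15  F=36  G=6  H=21
Turnaround (C−A): A=3  B=36  C=42  D=11  E=7  F=20  G=5  H=8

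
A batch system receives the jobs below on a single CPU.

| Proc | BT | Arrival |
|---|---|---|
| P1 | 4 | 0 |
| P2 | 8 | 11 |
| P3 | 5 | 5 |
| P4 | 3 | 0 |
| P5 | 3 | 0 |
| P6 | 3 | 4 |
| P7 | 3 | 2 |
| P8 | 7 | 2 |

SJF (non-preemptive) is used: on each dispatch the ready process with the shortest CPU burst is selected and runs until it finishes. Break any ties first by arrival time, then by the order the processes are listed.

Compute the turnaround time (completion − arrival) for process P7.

7

Gantt: | P4 0-3 | P5 3-6 | P7 6-9 | P6 9-12 | P1 12-16 | P3 16-21 | P8 21-28 | P2 28-36 |
Completion: P1=16  P2=36  P3=21  P4=3  P5=6  P6=12  P7=9  P8=28
Turnaround(P7) = completion − arrival = 9 − 2 = 7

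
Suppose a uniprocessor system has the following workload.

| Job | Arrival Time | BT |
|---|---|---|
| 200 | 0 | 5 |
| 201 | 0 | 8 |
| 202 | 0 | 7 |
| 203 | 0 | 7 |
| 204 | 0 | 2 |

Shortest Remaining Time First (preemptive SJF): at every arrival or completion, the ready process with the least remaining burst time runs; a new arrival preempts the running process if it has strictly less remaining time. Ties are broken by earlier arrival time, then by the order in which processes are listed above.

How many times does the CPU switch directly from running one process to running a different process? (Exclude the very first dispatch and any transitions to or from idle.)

4

Timeline: | 204 0-2 | 200 2-7 | 202 7-14 | 203 14-21 | 201 21-29 |
Completion: 200=7  201=29  202=14  203=21  204=2
Turnaround (C−A): 200=7  201=29  202=14  203=21  204=2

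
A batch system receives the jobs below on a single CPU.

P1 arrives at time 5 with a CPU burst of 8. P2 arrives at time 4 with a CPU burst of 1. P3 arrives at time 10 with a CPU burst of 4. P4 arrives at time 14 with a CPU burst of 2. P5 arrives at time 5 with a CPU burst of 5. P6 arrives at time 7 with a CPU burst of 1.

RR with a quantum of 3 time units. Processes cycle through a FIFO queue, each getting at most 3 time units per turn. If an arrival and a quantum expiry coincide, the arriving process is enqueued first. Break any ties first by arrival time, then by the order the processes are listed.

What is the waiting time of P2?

Timeline: | idle 0-4 | P2 4-5 | P1 5-8 | P5 8-11 | P6 11-12 | P1 12-15 | P3 15-18 | P5 18-20 | P4 20-22 | P1 22-24 | P3 24-25 |
Completion: P1=24  P2=5  P3=25  P4=22  P5=20  P6=12
Waiting(P2) = turnaround − burst = 1 − 1 = 0

0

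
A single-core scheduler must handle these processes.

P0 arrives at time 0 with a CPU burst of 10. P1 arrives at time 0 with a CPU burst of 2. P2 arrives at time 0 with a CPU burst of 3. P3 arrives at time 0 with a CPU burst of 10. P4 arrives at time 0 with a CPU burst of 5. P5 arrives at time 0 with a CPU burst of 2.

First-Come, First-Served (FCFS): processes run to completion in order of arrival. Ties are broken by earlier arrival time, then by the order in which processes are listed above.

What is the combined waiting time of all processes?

Gantt: | P0 0-10 | P1 10-12 | P2 12-15 | P3 15-25 | P4 25-30 | P5 30-32 |
Completion: P0=10  P1=12  P2=15  P3=25  P4=30  P5=32
Waiting = turnaround − burst: P0=0, P1=10, P2=12, P3=15, P4=25, P5=30
Total waiting = 0 + 10 + 12 + 15 + 25 + 30 = 92

92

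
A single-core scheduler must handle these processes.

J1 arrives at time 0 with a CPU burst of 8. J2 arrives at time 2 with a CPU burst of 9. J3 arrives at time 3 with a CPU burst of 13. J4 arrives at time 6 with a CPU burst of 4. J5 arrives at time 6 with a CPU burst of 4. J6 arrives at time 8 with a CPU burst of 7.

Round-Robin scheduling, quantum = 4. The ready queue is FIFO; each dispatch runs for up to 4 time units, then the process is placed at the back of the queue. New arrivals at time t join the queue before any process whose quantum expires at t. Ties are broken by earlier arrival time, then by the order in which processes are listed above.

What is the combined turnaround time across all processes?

Timeline: | J1 0-4 | J2 4-8 | J3 8-12 | J1 12-16 | J4 16-20 | J5 20-24 | J6 24-28 | J2 28-32 | J3 32-36 | J6 36-39 | J2 39-40 | J3 40-45 |
Completion: J1=16  J2=40  J3=45  J4=20  J5=24  J6=39
Turnaround (C−A): J1=16  J2=38  J3=42  J4=14  J5=18  J6=31
Turnaround = completion − arrival: J1=16, J2=38, J3=42, J4=14, J5=18, J6=31
Total turnaround = 16 + 38 + 42 + 14 + 18 + 31 = 159

159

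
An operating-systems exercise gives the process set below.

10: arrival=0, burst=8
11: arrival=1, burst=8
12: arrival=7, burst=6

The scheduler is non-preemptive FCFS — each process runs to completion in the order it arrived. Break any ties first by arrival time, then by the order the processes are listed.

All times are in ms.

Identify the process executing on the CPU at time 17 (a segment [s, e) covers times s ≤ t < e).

12

Gantt: | 10 0-8 | 11 8-16 | 12 16-22 |
Completion: 10=8  11=16  12=22
Turnaround (C−A): 10=8  11=15  12=15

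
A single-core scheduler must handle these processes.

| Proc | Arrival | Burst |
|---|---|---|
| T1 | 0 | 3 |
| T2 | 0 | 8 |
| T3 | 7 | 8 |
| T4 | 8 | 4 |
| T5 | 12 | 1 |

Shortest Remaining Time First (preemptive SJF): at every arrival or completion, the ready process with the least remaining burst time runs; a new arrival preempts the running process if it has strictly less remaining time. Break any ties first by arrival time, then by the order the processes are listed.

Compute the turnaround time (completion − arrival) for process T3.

17

Timeline: | T1 0-3 | T2 3-11 | T4 11-12 | T5 12-13 | T4 13-16 | T3 16-24 |
Completion: T1=3  T2=11  T3=24  T4=16  T5=13
Turnaround (C−A): T1=3  T2=11  T3=17  T4=8  T5=1
Turnaround(T3) = completion − arrival = 24 − 7 = 17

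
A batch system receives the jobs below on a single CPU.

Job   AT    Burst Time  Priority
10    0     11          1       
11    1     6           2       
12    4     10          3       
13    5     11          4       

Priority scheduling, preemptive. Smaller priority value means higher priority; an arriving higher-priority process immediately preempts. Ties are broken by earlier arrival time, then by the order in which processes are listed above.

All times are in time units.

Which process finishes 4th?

13

Gantt: | 10 0-11 | 11 11-17 | 12 17-27 | 13 27-38 |
Completion: 10=11  11=17  12=27  13=38
Finish order: 10 → 11 → 12 → 13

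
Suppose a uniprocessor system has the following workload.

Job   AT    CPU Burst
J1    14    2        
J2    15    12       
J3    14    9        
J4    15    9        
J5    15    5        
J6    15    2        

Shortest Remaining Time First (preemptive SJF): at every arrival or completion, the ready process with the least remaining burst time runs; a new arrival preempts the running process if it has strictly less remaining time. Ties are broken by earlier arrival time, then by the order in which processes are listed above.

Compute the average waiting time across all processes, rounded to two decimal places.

Schedule: | idle 0-14 | J1 14-16 | J6 16-18 | J5 18-23 | J3 23-32 | J4 32-41 | J2 41-53 |
Completion: J1=16  J2=53  J3=32  J4=41  J5=23  J6=18
Waiting times: J1=0, J2=26, J3=9, J4=17, J5=3, J6=1
Average waiting = (0+26+9+17+3+1) / 6 = 56/6 = 9.33

9.33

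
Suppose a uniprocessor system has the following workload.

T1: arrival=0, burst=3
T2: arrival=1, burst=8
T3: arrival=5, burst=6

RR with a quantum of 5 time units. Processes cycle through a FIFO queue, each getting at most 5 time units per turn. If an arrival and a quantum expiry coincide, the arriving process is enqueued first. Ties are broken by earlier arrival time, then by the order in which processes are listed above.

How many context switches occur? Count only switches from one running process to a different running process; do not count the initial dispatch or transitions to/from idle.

Schedule: | T1 0-3 | T2 3-8 | T3 8-13 | T2 13-16 | T3 16-17 |
Completion: T1=3  T2=16  T3=17
Turnaround (C−A): T1=3  T2=15  T3=12

4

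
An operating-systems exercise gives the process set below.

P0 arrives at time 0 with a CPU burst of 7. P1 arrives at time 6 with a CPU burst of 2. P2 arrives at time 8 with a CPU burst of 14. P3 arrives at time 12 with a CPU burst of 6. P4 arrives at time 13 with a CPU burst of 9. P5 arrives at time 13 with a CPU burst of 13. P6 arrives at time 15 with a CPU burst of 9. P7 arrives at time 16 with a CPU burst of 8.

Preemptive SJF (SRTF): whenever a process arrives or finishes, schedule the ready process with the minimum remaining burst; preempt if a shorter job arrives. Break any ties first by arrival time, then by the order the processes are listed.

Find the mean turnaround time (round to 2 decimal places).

22.38

Gantt: | P0 0-7 | P1 7-9 | P2 9-12 | P3 12-18 | P7 18-26 | P4 26-35 | P6 35-44 | P2 44-55 | P5 55-68 |
Completion: P0=7  P1=9  P2=55  P3=18  P4=35  P5=68  P6=44  P7=26
Turnaround times: P0=7, P1=3, P2=47, P3=6, P4=22, P5=55, P6=29, P7=10
Average turnaround = (7+3+47+6+22+55+29+10) / 8 = 179/8 = 22.38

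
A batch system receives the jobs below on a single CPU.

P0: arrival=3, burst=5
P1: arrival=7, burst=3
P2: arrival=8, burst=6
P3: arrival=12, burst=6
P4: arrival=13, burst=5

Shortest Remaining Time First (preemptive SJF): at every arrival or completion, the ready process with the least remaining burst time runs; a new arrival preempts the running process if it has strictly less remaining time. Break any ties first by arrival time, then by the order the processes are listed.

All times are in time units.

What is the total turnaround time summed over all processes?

Gantt: | idle 0-3 | P0 3-8 | P1 8-11 | P2 11-17 | P4 17-22 | P3 22-28 |
Completion: P0=8  P1=11  P2=17  P3=28  P4=22
Turnaround = completion − arrival: P0=5, P1=4, P2=9, P3=16, P4=9
Total turnaround = 5 + 4 + 9 + 16 + 9 = 43

43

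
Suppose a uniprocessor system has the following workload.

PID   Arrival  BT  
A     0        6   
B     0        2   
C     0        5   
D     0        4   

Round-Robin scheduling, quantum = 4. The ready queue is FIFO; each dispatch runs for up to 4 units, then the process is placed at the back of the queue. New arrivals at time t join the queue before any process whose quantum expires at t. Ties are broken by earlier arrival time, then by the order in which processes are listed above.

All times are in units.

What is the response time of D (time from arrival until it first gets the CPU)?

Schedule: | A 0-4 | B 4-6 | C 6-10 | D 10-14 | A 14-16 | C 16-17 |
Completion: A=16  B=6  C=17  D=14
Turnaround (C−A): A=16  B=6  C=17  D=14
Response(D) = first start − arrival = 10 − 0 = 10

10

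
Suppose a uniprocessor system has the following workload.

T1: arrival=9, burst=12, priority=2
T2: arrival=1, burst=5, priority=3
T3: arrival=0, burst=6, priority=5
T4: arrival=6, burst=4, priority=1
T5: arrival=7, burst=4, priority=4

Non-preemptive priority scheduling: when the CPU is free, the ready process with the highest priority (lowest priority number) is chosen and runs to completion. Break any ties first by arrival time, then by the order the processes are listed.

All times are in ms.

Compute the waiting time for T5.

Gantt: | T3 0-6 | T4 6-10 | T1 10-22 | T2 22-27 | T5 27-31 |
Completion: T1=22  T2=27  T3=6  T4=10  T5=31
Turnaround (C−A): T1=13  T2=26  T3=6  T4=4  T5=24
Waiting(T5) = turnaround − burst = 24 − 4 = 20

20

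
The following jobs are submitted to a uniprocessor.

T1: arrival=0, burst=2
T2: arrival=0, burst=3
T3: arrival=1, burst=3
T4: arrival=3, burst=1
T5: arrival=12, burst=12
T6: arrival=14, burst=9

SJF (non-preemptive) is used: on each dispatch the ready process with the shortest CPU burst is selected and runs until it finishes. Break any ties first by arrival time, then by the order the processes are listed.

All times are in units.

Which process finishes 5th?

T5

Timeline: | T1 0-2 | T2 2-5 | T4 5-6 | T3 6-9 | idle 9-12 | T5 12-24 | T6 24-33 |
Completion: T1=2  T2=5  T3=9  T4=6  T5=24  T6=33
Turnaround (C−A): T1=2  T2=5  T3=8  T4=3  T5=12  T6=19
Finish order: T1 → T2 → T4 → T3 → T5 → T6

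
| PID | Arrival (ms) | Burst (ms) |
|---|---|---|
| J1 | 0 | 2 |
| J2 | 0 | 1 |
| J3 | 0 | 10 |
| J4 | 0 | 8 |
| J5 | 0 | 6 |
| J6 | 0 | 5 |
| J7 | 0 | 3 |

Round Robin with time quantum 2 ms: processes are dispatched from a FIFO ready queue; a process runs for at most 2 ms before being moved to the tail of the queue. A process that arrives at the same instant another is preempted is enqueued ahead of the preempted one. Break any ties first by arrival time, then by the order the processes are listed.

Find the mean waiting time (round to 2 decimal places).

Schedule: | J1 0-2 | J2 2-3 | J3 3-5 | J4 5-7 | J5 7-9 | J6 9-11 | J7 11-13 | J3 13-15 | J4 15-17 | J5 17-19 | J6 19-21 | J7 21-22 | J3 22-24 | J4 24-26 | J5 26-28 | J6 28-29 | J3 29-31 | J4 31-33 | J3 33-35 |
Completion: J1=2  J2=3  J3=35  J4=33  J5=28  J6=29  J7=22
Turnaround (C−A): J1=2  J2=3  J3=35  J4=33  J5=28  J6=29  J7=22
Waiting times: J1=0, J2=2, J3=25, J4=25, J5=22, J6=24, J7=19
Average waiting = (0+2+25+25+22+24+19) / 7 = 117/7 = 16.71

16.71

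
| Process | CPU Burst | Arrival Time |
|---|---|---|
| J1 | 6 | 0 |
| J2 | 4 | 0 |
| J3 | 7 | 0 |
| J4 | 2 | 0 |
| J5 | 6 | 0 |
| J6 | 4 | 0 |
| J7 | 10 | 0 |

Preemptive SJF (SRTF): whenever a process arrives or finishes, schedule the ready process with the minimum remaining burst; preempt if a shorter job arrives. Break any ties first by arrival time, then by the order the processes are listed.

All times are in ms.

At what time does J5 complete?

22

Gantt: | J4 0-2 | J2 2-6 | J6 6-10 | J1 10-16 | J5 16-22 | J3 22-29 | J7 29-39 |
Completion: J1=16  J2=6  J3=29  J4=2  J5=22  J6=10  J7=39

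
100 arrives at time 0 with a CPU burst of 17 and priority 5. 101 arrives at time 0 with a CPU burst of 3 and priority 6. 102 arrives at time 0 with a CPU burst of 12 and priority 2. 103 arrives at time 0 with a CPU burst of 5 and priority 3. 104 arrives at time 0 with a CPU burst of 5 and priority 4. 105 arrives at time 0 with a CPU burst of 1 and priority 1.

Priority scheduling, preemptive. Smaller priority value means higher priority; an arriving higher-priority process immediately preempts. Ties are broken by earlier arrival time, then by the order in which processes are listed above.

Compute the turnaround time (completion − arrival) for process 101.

Gantt: | 105 0-1 | 102 1-13 | 103 13-18 | 104 18-23 | 100 23-40 | 101 40-43 |
Completion: 100=40  101=43  102=13  103=18  104=23  105=1
Turnaround (C−A): 100=40  101=43  102=13  103=18  104=23  105=1
Turnaround(101) = completion − arrival = 43 − 0 = 43

43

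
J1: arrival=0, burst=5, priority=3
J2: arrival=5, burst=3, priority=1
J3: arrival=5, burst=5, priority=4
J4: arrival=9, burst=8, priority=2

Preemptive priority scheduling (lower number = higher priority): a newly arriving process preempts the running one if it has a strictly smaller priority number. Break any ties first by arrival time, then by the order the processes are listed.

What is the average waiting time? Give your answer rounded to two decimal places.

Schedule: | J1 0-5 | J2 5-8 | J3 8-9 | J4 9-17 | J3 17-21 |
Completion: J1=5  J2=8  J3=21  J4=17
Waiting times: J1=0, J2=0, J3=11, J4=0
Average waiting = (0+0+11+0) / 4 = 11/4 = 2.75

2.75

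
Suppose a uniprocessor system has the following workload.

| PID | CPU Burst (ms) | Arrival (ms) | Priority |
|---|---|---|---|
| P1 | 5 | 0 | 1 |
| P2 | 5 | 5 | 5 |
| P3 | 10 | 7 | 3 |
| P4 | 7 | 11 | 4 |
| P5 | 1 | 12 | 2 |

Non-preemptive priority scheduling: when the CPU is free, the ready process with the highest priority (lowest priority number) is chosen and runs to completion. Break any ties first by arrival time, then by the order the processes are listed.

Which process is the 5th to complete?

P4

Gantt: | P1 0-5 | P2 5-10 | P3 10-20 | P5 20-21 | P4 21-28 |
Completion: P1=5  P2=10  P3=20  P4=28  P5=21
Turnaround (C−A): P1=5  P2=5  P3=13  P4=17  P5=9
Finish order: P1 → P2 → P3 → P5 → P4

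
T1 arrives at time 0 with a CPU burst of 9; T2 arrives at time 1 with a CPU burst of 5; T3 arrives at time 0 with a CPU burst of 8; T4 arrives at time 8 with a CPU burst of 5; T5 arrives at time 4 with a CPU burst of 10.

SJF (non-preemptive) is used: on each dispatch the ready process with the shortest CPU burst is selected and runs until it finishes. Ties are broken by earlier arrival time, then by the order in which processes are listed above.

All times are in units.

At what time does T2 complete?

13

Schedule: | T3 0-8 | T2 8-13 | T4 13-18 | T1 18-27 | T5 27-37 |
Completion: T1=27  T2=13  T3=8  T4=18  T5=37
Turnaround (C−A): T1=27  T2=12  T3=8  T4=10  T5=33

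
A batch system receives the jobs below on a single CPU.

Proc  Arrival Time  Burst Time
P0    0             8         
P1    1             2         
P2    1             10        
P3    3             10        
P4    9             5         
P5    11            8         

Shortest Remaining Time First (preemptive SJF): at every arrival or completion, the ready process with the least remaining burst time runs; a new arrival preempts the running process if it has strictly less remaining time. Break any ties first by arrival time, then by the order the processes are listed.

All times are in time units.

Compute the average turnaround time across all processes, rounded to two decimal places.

17.00

Timeline: | P0 0-1 | P1 1-3 | P0 3-10 | P4 10-15 | P5 15-23 | P2 23-33 | P3 33-43 |
Completion: P0=10  P1=3  P2=33  P3=43  P4=15  P5=23
Turnaround (C−A): P0=10  P1=2  P2=32  P3=40  P4=6  P5=12
Turnaround times: P0=10, P1=2, P2=32, P3=40, P4=6, P5=12
Average turnaround = (10+2+32+40+6+12) / 6 = 102/6 = 17.00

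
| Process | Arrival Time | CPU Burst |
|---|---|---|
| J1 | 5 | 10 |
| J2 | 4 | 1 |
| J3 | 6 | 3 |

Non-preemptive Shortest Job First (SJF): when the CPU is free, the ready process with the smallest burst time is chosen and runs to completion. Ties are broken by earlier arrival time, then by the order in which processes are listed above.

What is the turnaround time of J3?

Gantt: | idle 0-4 | J2 4-5 | J1 5-15 | J3 15-18 |
Completion: J1=15  J2=5  J3=18
Turnaround (C−A): J1=10  J2=1  J3=12
Turnaround(J3) = completion − arrival = 18 − 6 = 12

12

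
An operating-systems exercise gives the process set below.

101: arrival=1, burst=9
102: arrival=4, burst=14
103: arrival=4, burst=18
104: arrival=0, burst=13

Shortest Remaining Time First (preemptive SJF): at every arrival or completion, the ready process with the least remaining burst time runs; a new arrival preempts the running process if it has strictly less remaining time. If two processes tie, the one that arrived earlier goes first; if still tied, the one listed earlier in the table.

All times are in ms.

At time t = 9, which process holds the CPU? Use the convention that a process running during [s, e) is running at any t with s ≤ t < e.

Timeline: | 104 0-1 | 101 1-10 | 104 10-22 | 102 22-36 | 103 36-54 |
Completion: 101=10  102=36  103=54  104=22

101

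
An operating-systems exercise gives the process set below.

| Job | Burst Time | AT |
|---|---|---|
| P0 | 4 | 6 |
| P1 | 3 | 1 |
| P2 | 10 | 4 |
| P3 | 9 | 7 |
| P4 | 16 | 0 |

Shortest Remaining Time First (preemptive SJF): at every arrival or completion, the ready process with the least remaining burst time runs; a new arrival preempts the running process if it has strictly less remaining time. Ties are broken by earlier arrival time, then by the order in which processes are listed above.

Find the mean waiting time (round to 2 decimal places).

8.20

Timeline: | P4 0-1 | P1 1-4 | P2 4-6 | P0 6-10 | P2 10-18 | P3 18-27 | P4 27-42 |
Completion: P0=10  P1=4  P2=18  P3=27  P4=42
Turnaround (C−A): P0=4  P1=3  P2=14  P3=20  P4=42
Waiting times: P0=0, P1=0, P2=4, P3=11, P4=26
Average waiting = (0+0+4+11+26) / 5 = 41/5 = 8.20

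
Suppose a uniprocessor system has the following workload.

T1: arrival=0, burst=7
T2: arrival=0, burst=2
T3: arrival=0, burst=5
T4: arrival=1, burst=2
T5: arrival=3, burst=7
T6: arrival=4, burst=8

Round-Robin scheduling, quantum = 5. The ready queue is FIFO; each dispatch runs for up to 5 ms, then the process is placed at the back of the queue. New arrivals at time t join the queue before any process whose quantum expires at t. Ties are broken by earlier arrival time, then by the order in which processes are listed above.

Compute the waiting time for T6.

19

Gantt: | T1 0-5 | T2 5-7 | T3 7-12 | T4 12-14 | T5 14-19 | T6 19-24 | T1 24-26 | T5 26-28 | T6 28-31 |
Completion: T1=26  T2=7  T3=12  T4=14  T5=28  T6=31
Turnaround (C−A): T1=26  T2=7  T3=12  T4=13  T5=25  T6=27
Waiting(T6) = turnaround − burst = 27 − 8 = 19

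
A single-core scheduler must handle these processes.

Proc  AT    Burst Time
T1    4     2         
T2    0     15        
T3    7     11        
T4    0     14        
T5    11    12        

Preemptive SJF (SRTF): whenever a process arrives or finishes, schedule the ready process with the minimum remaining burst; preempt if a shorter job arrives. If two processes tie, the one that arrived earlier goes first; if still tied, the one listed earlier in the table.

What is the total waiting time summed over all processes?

66

Timeline: | T4 0-4 | T1 4-6 | T4 6-16 | T3 16-27 | T5 27-39 | T2 39-54 |
Completion: T1=6  T2=54  T3=27  T4=16  T5=39
Waiting = turnaround − burst: T1=0, T2=39, T3=9, T4=2, T5=16
Total waiting = 0 + 39 + 9 + 2 + 16 = 66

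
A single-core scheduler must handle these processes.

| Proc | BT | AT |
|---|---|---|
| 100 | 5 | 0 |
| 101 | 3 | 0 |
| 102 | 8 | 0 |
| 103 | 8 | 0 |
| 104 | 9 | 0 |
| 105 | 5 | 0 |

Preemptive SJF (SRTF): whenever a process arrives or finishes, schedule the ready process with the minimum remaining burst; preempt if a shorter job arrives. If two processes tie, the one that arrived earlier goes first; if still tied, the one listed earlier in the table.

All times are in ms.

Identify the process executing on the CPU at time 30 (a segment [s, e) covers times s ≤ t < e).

Schedule: | 101 0-3 | 100 3-8 | 105 8-13 | 102 13-21 | 103 21-29 | 104 29-38 |
Completion: 100=8  101=3  102=21  103=29  104=38  105=13
Turnaround (C−A): 100=8  101=3  102=21  103=29  104=38  105=13

104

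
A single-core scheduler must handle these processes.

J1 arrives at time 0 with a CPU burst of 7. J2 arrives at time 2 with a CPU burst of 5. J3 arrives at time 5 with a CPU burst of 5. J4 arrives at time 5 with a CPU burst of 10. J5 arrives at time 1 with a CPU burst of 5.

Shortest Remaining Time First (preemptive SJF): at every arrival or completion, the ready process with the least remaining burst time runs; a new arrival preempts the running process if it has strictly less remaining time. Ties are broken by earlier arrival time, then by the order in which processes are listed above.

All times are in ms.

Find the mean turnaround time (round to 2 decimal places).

14.80

Timeline: | J1 0-1 | J5 1-6 | J2 6-11 | J3 11-16 | J1 16-22 | J4 22-32 |
Completion: J1=22  J2=11  J3=16  J4=32  J5=6
Turnaround times: J1=22, J2=9, J3=11, J4=27, J5=5
Average turnaround = (22+9+11+27+5) / 5 = 74/5 = 14.80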